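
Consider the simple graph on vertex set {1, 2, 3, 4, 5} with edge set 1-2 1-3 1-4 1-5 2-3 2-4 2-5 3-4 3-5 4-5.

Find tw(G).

A width-4 tree decomposition is:
Bags: B1 = {1, 2, 3, 4, 5}
Tree: (single bag)
With just one bag of size 5, the width is 5 − 1 = 4, so tw(G) ≤ 4. On the other hand G contains the 5-clique {1, 2, 3, 4, 5}. A clique must lie in a single bag of any decomposition, so no decomposition can have width below 4. Therefore the treewidth is 4.

4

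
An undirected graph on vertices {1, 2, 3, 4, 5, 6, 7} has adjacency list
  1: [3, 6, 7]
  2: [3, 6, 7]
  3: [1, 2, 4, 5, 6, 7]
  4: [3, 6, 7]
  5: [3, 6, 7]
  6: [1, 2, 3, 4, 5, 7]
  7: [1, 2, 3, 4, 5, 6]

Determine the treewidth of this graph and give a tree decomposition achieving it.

Each bag holds 4 vertices, so the decomposition has width 3, which upper-bounds the treewidth. For the lower bound, the 4 vertices {1, 3, 6, 7} are pairwise adjacent, and any tree decomposition puts a clique entirely inside one bag — forcing width ≥ 3. The upper and lower bounds meet at 3, so that is the treewidth.

Treewidth 3.
One optimal decomposition is:
Bags: B1 = {1, 3, 6, 7}  B2 = {3, 5, 6, 7}  B3 = {3, 4, 6, 7}  B4 = {2, 3, 6, 7}
Tree: B1–B2, B2–B3, B1–B4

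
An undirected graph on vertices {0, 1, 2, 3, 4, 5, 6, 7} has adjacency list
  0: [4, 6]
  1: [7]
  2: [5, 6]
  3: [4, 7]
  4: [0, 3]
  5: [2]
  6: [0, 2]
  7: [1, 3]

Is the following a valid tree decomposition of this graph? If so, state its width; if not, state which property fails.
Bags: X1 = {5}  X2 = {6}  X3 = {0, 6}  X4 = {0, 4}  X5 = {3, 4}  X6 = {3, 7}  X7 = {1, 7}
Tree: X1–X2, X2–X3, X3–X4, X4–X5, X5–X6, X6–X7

No — vertex 2 appears in no bag.

A tree decomposition must satisfy three properties: every vertex lies in some bag; for every edge, both endpoints lie together in some bag; and for every vertex, the bags containing it form a connected subtree. Here vertex 2 appears in no bag, so the decomposition is invalid.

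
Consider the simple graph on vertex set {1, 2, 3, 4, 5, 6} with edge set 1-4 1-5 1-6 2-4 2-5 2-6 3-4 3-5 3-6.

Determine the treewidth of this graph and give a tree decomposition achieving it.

Treewidth 3.
One such decomposition:
Bags: B1 = {1, 2, 3, 6}  B2 = {1, 2, 3, 5}  B3 = {1, 2, 3, 4}
Tree: B1–B2, B2–B3

The largest bag has 4 vertices, giving width 3; this decomposition certifies tw(G) ≤ 3. For the lower bound: the 4 vertex sets {1,6}, {2,5}, {3}, {4} are disjoint, each induces a connected subgraph, and every pair is joined by at least one edge of G. Contracting each set to a single vertex therefore yields K_{4} as a minor, and since treewidth is minor-monotone, tw(G) ≥ tw(K_{4}) = 3. Hence tw(G) = 3 exactly.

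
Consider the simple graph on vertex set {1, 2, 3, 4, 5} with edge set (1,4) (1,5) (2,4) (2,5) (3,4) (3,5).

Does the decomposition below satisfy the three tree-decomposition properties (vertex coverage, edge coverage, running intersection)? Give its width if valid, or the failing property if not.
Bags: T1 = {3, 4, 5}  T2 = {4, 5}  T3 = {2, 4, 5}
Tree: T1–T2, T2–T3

No — vertex 1 appears in no bag.

A tree decomposition must satisfy three properties: every vertex lies in some bag; for every edge, both endpoints lie together in some bag; and for every vertex, the bags containing it form a connected subtree. Here vertex 1 appears in no bag, so the decomposition is invalid.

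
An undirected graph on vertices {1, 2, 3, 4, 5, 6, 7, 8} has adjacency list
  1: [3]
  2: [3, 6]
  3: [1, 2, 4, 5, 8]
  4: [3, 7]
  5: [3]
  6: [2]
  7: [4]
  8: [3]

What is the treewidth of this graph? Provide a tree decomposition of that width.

Treewidth 1.
Bags: B1 = {1, 3}  B2 = {3, 8}  B3 = {3, 5}  B4 = {3, 4}  B5 = {4, 7}  B6 = {2, 3}  B7 = {2, 6}
Tree: B1–B2, B2–B3, B3–B4, B4–B5, B4–B6, B6–B7

Every bag has size at most 2, so the width is 2 − 1 = 1 and tw(G) ≤ 1. Any graph with an edge has treewidth ≥ 1, and G has the edge 3–1. The upper and lower bounds meet at 1, so that is the treewidth.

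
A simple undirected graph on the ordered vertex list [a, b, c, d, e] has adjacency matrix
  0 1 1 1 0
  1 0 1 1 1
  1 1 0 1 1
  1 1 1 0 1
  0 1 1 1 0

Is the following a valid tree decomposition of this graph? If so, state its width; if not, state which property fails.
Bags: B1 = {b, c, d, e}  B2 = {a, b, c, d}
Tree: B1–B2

Yes; width 3.

Vertex coverage: the bags together contain {a, b, c, d, e}, the full vertex set. Edge coverage: each edge of G has both endpoints in at least one bag. Running intersection: for every vertex, the bags containing it form a connected subtree. All three properties hold, so this is a valid tree decomposition of width max|bag| − 1 = 3, and hence tw(G) ≤ 3.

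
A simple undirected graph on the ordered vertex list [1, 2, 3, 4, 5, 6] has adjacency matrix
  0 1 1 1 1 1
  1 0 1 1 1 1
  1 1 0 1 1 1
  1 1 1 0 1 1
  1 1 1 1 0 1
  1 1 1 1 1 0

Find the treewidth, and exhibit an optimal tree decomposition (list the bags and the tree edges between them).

A single bag containing all 6 vertices is trivially a valid decomposition of width 5. Conversely, {1, 2, 3, 4, 5, 6} is a clique of size 6, and the vertices of any clique must share a bag in every tree decomposition; so some bag has ≥ 6 vertices and tw(G) ≥ 5. Combining the bounds, tw(G) = 5.

Treewidth 5.
One such decomposition:
Bags: B1 = {1, 2, 3, 4, 5, 6}
Tree: (single bag)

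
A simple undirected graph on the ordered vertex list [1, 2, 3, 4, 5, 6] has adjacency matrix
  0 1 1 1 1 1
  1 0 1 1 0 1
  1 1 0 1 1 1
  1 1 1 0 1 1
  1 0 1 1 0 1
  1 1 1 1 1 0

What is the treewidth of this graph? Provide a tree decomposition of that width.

The largest bag has 5 vertices, giving width 4; this decomposition certifies tw(G) ≤ 4. Conversely, {1, 2, 3, 4, 6} is a clique of size 5, and the vertices of any clique must share a bag in every tree decomposition; so some bag has ≥ 5 vertices and tw(G) ≥ 4. Therefore the treewidth is 4.

Treewidth 4.
One optimal decomposition is:
Bags: B1 = {1, 3, 4, 5, 6}  B2 = {1, 2, 3, 4, 6}
Tree: B1–B2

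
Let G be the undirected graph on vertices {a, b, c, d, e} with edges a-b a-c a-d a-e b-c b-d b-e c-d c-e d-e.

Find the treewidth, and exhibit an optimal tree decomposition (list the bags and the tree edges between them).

With just one bag of size 5, the width is 5 − 1 = 4, so tw(G) ≤ 4. For the lower bound, the 5 vertices {a, b, c, d, e} are pairwise adjacent, and any tree decomposition puts a clique entirely inside one bag — forcing width ≥ 4. Hence tw(G) = 4 exactly.

Treewidth 4.
One such decomposition:
Bags: B1 = {a, b, c, d, e}
Tree: (single bag)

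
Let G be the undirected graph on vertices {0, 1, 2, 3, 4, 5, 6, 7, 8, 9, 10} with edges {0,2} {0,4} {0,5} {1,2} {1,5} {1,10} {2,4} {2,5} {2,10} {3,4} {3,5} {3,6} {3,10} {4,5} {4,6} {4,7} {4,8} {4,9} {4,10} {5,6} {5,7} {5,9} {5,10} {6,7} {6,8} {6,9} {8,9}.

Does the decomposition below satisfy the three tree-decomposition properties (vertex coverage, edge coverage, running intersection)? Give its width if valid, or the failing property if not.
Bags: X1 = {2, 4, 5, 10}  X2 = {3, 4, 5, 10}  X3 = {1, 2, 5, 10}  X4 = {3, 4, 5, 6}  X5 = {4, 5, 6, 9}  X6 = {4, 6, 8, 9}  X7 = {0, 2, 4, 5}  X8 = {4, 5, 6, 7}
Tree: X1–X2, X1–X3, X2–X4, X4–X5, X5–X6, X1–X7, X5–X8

Every vertex of G appears in some bag (union = {0, 1, 2, 3, 4, 5, 6, 7, 8, 9, 10}); every edge is covered by a bag; and for each vertex v the set of bags containing v is connected in the bag tree. The decomposition is therefore valid. The largest bag has 4 vertices, so the width is 3.

Yes; width 3.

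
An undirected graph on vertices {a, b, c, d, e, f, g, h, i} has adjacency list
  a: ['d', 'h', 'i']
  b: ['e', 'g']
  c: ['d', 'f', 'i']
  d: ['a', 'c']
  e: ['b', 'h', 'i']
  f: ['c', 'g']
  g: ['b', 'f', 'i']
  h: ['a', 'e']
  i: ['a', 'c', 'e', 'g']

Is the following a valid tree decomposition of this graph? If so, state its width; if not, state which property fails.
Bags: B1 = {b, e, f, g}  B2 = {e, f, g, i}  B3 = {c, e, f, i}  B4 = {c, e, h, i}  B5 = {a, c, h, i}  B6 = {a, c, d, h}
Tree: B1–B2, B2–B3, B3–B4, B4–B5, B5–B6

Yes; width 3.

Checking the three conditions: (i) the bags cover all of {a, b, c, d, e, f, g, h, i}; (ii) for each edge, some bag contains both endpoints; (iii) the bags containing any fixed vertex form a subtree. All hold, so the decomposition is valid with width 4 − 1 = 3.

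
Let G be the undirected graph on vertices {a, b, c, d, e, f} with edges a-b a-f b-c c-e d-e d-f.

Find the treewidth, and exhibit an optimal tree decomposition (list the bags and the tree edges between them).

The largest bag has 3 vertices, giving width 2; this decomposition certifies tw(G) ≤ 2. For the lower bound, G contains the cycle a–f–d–e–c–b–a, so G is not a forest; only forests have treewidth ≤ 1, hence tw(G) ≥ 2. The upper and lower bounds meet at 2, so that is the treewidth.

Treewidth 2.
One optimal decomposition is:
Bags: B1 = {a, d, f}  B2 = {a, d, e}  B3 = {a, c, e}  B4 = {a, b, c}
Tree: B1–B2, B2–B3, B3–B4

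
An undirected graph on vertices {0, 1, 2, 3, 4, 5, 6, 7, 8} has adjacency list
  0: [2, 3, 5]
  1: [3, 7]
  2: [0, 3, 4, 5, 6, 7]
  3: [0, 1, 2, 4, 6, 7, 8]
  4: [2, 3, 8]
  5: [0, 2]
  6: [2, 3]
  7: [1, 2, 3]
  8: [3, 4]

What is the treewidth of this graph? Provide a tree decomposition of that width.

Treewidth 2.
One optimal decomposition is:
Bags: B1 = {3, 4, 8}  B2 = {2, 3, 4}  B3 = {2, 3, 7}  B4 = {0, 2, 3}  B5 = {0, 2, 5}  B6 = {1, 3, 7}  B7 = {2, 3, 6}
Tree: B1–B2, B2–B3, B2–B4, B4–B5, B3–B6, B4–B7

Every bag has size at most 3, so the width is 3 − 1 = 2 and tw(G) ≤ 2. For the lower bound, the 3 vertices {3, 4, 8} are pairwise adjacent, and any tree decomposition puts a clique entirely inside one bag — forcing width ≥ 2. Combining the bounds, tw(G) = 2.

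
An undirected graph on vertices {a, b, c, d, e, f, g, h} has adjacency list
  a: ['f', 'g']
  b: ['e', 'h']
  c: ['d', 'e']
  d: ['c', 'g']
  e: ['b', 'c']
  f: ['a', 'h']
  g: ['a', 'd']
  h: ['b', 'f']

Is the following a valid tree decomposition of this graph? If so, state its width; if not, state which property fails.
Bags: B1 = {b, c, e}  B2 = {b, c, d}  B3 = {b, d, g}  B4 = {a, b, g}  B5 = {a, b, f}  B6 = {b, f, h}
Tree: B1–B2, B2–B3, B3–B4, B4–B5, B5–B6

Vertex coverage: the bags together contain {a, b, c, d, e, f, g, h}, the full vertex set. Edge coverage: each edge of G has both endpoints in at least one bag. Running intersection: for every vertex, the bags containing it form a connected subtree. All three properties hold, so this is a valid tree decomposition of width max|bag| − 1 = 2, and hence tw(G) ≤ 2.

Yes; width 2.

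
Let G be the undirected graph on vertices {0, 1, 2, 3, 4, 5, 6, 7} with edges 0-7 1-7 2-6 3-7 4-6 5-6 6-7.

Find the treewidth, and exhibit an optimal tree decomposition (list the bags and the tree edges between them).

Each bag holds 2 vertices, so the decomposition has width 1, which upper-bounds the treewidth. Any graph with an edge has treewidth ≥ 1, and G has the edge 6–7. Therefore the treewidth is 1.

Treewidth 1.
One such decomposition:
Bags: B1 = {6, 7}  B2 = {3, 7}  B3 = {0, 7}  B4 = {5, 6}  B5 = {2, 6}  B6 = {4, 6}  B7 = {1, 7}
Tree: B1–B2, B1–B3, B1–B4, B4–B5, B1–B6, B2–B7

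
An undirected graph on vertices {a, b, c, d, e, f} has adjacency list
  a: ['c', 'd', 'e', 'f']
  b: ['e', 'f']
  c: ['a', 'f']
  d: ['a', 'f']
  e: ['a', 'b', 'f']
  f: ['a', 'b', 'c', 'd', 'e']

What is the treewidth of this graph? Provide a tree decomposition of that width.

Every bag has size at most 3, so the width is 3 − 1 = 2 and tw(G) ≤ 2. For the lower bound, the 3 vertices {a, d, f} are pairwise adjacent, and any tree decomposition puts a clique entirely inside one bag — forcing width ≥ 2. Combining the bounds, tw(G) = 2.

Treewidth 2.
One such decomposition:
Bags: B1 = {a, d, f}  B2 = {a, e, f}  B3 = {b, e, f}  B4 = {a, c, f}
Tree: B1–B2, B2–B3, B2–B4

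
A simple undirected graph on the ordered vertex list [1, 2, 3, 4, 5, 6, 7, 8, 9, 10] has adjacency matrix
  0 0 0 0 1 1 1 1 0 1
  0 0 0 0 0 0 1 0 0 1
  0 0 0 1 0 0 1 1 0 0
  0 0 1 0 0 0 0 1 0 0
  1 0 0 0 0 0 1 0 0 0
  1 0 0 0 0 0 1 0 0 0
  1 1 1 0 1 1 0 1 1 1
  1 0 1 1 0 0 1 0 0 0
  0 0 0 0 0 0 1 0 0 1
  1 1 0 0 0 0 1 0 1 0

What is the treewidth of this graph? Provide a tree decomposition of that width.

Treewidth 2.
One optimal decomposition is:
Bags: B1 = {1, 7, 8}  B2 = {1, 5, 7}  B3 = {1, 6, 7}  B4 = {1, 7, 10}  B5 = {7, 9, 10}  B6 = {3, 7, 8}  B7 = {3, 4, 8}  B8 = {2, 7, 10}
Tree: B1–B2, B2–B3, B3–B4, B4–B5, B1–B6, B6–B7, B5–B8

Each bag holds 3 vertices, so the decomposition has width 2, which upper-bounds the treewidth. On the other hand G contains the 3-clique {3, 4, 8}. A clique must lie in a single bag of any decomposition, so no decomposition can have width below 2. Combining the bounds, tw(G) = 2.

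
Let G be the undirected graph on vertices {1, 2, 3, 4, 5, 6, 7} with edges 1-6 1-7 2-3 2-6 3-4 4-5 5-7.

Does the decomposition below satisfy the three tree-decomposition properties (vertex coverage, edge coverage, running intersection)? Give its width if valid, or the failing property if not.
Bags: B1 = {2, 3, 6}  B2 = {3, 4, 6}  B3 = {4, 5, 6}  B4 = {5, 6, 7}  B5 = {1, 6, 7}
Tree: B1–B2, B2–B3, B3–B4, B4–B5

Checking the three conditions: (i) the bags cover all of {1, 2, 3, 4, 5, 6, 7}; (ii) for each edge, some bag contains both endpoints; (iii) the bags containing any fixed vertex form a subtree. All hold, so the decomposition is valid with width 3 − 1 = 2.

Yes; width 2.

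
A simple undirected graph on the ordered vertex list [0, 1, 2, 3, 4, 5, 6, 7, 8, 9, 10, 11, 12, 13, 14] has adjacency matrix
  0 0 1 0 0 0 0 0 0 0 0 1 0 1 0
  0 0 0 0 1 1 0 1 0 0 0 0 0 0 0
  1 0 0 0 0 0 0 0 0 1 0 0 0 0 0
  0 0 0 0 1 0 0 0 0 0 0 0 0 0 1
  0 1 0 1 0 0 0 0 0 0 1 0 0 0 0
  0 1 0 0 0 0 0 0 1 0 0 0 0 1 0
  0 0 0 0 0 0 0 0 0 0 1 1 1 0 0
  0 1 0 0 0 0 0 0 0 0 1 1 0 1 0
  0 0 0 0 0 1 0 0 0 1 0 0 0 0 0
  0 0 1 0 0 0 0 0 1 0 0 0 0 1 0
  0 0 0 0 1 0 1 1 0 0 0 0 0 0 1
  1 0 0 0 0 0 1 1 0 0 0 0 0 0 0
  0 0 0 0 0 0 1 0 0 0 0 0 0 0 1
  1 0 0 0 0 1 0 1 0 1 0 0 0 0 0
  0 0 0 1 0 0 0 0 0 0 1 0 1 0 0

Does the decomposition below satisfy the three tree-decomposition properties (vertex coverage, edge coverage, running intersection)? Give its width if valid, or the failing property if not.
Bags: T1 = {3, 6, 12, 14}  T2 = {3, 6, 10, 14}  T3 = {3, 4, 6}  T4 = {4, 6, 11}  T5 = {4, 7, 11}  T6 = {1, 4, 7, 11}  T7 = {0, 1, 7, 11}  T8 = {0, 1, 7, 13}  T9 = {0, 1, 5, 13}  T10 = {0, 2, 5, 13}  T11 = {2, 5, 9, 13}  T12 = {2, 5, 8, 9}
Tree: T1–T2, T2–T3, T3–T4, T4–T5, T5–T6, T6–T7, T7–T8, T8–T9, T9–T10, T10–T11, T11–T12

A tree decomposition must satisfy three properties: every vertex lies in some bag; for every edge, both endpoints lie together in some bag; and for every vertex, the bags containing it form a connected subtree. Here edge (10,4) lies in no bag, so the decomposition is invalid.

No — edge (10,4) lies in no bag.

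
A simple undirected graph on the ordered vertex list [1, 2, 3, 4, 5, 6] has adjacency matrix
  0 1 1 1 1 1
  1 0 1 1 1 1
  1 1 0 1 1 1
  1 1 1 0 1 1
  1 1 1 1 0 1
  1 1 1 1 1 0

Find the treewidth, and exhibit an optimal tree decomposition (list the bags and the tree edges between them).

Treewidth 5.
One optimal decomposition is:
Bags: B1 = {1, 2, 3, 4, 5, 6}
Tree: (single bag)

A single bag containing all 6 vertices is trivially a valid decomposition of width 5. On the other hand G contains the 6-clique {1, 2, 3, 4, 5, 6}. A clique must lie in a single bag of any decomposition, so no decomposition can have width below 5. Hence tw(G) = 5 exactly.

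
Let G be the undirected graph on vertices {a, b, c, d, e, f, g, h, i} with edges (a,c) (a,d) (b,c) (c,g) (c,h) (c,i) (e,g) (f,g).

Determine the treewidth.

A width-1 tree decomposition is:
Bags: B1 = {c, g}  B2 = {c, i}  B3 = {b, c}  B4 = {e, g}  B5 = {a, c}  B6 = {a, d}  B7 = {c, h}  B8 = {f, g}
Tree: B1–B2, B1–B3, B1–B4, B2–B5, B5–B6, B5–B7, B1–B8
Every bag has size at most 2, so the width is 2 − 1 = 1 and tw(G) ≤ 1. Any graph with an edge has treewidth ≥ 1, and G has the edge c–g. Hence tw(G) = 1 exactly.

1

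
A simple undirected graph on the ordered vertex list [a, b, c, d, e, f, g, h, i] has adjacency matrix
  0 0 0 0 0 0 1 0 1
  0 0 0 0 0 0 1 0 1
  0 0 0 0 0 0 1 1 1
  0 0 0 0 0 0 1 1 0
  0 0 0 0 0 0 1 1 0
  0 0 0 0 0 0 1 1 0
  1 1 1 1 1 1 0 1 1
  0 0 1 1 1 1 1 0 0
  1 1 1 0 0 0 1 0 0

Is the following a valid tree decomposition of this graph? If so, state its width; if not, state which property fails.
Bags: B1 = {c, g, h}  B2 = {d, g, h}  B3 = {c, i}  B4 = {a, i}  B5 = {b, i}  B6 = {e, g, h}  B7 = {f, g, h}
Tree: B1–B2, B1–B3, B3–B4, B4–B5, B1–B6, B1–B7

A tree decomposition must satisfy three properties: every vertex lies in some bag; for every edge, both endpoints lie together in some bag; and for every vertex, the bags containing it form a connected subtree. Here edge (g,i) lies in no bag, so the decomposition is invalid.

No — edge (g,i) lies in no bag.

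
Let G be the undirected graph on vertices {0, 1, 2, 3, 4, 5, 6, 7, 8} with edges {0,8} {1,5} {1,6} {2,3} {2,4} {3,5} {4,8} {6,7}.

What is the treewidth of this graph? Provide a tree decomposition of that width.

The largest bag has 2 vertices, giving width 1; this decomposition certifies tw(G) ≤ 1. Since G has at least one edge (e.g. 0–8), it is not an edgeless graph, so tw(G) ≥ 1. The upper and lower bounds meet at 1, so that is the treewidth.

Treewidth 1.
One optimal decomposition is:
Bags: B1 = {0, 8}  B2 = {4, 8}  B3 = {2, 4}  B4 = {2, 3}  B5 = {3, 5}  B6 = {1, 5}  B7 = {1, 6}  B8 = {6, 7}
Tree: B1–B2, B2–B3, B3–B4, B4–B5, B5–B6, B6–B7, B7–B8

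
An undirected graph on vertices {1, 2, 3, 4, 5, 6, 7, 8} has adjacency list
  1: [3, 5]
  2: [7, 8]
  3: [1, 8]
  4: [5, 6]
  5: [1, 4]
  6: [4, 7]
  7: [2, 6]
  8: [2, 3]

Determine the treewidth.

A width-2 tree decomposition is:
Bags: B1 = {1, 3, 8}  B2 = {1, 5, 8}  B3 = {4, 5, 8}  B4 = {4, 6, 8}  B5 = {6, 7, 8}  B6 = {2, 7, 8}
Tree: B1–B2, B2–B3, B3–B4, B4–B5, B5–B6
Each bag holds 3 vertices, so the decomposition has width 2, which upper-bounds the treewidth. The edges 8–3–1–5–4–6–7–2–8 form a cycle, so G is not a tree and its treewidth is at least 2. Combining the bounds, tw(G) = 2.

2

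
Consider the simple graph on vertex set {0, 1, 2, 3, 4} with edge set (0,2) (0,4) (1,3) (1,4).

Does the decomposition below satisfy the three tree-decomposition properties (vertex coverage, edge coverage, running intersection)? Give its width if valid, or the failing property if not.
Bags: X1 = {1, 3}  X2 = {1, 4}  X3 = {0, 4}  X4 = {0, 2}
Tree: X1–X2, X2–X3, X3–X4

Yes; width 1.

Checking the three conditions: (i) the bags cover all of {0, 1, 2, 3, 4}; (ii) for each edge, some bag contains both endpoints; (iii) the bags containing any fixed vertex form a subtree. All hold, so the decomposition is valid with width 2 − 1 = 1.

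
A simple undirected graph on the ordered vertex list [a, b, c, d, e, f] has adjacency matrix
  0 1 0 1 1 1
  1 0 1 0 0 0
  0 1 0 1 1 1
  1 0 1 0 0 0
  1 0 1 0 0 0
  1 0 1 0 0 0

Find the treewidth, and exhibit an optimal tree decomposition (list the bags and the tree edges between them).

Treewidth 2.
Bags: B1 = {a, b, c}  B2 = {a, c, e}  B3 = {a, c, f}  B4 = {a, c, d}
Tree: B1–B2, B2–B3, B3–B4

Each bag holds 3 vertices, so the decomposition has width 2, which upper-bounds the treewidth. For the lower bound, G contains the cycle b–c–e–a–b, so G is not a forest; only forests have treewidth ≤ 1, hence tw(G) ≥ 2. Combining the bounds, tw(G) = 2.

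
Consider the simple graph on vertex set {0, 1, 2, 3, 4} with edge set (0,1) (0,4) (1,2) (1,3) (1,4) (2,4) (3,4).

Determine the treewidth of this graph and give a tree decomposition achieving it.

The largest bag has 3 vertices, giving width 2; this decomposition certifies tw(G) ≤ 2. On the other hand G contains the 3-clique {0, 1, 4}. A clique must lie in a single bag of any decomposition, so no decomposition can have width below 2. Therefore the treewidth is 2.

Treewidth 2.
One optimal decomposition is:
Bags: B1 = {1, 2, 4}  B2 = {1, 3, 4}  B3 = {0, 1, 4}
Tree: B1–B2, B2–B3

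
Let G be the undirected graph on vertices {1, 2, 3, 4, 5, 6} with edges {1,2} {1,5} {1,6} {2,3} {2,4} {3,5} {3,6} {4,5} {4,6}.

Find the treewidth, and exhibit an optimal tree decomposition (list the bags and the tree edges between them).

Treewidth 3.
Bags: B1 = {1, 3, 4, 5}  B2 = {1, 3, 4, 6}  B3 = {1, 2, 3, 4}
Tree: B1–B2, B2–B3

The largest bag has 4 vertices, giving width 3; this decomposition certifies tw(G) ≤ 3. For the lower bound: the 4 vertex sets {4,5}, {3,6}, {1}, {2} are disjoint, each induces a connected subgraph, and every pair is joined by at least one edge of G. Contracting each set to a single vertex therefore yields K_{4} as a minor, and since treewidth is minor-monotone, tw(G) ≥ tw(K_{4}) = 3. Therefore the treewidth is 3.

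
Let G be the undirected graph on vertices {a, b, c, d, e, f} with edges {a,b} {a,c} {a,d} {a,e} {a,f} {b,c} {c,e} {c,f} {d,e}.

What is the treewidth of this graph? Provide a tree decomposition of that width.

The largest bag has 3 vertices, giving width 2; this decomposition certifies tw(G) ≤ 2. Conversely, {a, d, e} is a clique of size 3, and the vertices of any clique must share a bag in every tree decomposition; so some bag has ≥ 3 vertices and tw(G) ≥ 2. Combining the bounds, tw(G) = 2.

Treewidth 2.
One optimal decomposition is:
Bags: B1 = {a, b, c}  B2 = {a, c, e}  B3 = {a, d, e}  B4 = {a, c, f}
Tree: B1–B2, B2–B3, B1–B4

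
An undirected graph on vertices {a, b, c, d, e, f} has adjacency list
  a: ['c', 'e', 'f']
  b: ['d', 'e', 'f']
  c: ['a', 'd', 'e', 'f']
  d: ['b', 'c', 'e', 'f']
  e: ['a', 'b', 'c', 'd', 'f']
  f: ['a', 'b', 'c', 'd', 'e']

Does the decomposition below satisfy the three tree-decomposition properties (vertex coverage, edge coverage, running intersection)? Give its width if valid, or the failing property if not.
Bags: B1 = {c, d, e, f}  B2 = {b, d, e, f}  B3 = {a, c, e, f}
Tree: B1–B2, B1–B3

Every vertex of G appears in some bag (union = {a, b, c, d, e, f}); every edge is covered by a bag; and for each vertex v the set of bags containing v is connected in the bag tree. The decomposition is therefore valid. The largest bag has 4 vertices, so the width is 3.

Yes; width 3.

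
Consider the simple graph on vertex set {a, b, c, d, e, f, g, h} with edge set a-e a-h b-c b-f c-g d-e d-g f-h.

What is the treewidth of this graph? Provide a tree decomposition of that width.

Each bag holds 3 vertices, so the decomposition has width 2, which upper-bounds the treewidth. The edges c–b–f–h–a–e–d–g–c form a cycle, so G is not a tree and its treewidth is at least 2. The upper and lower bounds meet at 2, so that is the treewidth.

Treewidth 2.
One optimal decomposition is:
Bags: B1 = {b, c, f}  B2 = {c, f, h}  B3 = {a, c, h}  B4 = {a, c, e}  B5 = {c, d, e}  B6 = {c, d, g}
Tree: B1–B2, B2–B3, B3–B4, B4–B5, B5–B6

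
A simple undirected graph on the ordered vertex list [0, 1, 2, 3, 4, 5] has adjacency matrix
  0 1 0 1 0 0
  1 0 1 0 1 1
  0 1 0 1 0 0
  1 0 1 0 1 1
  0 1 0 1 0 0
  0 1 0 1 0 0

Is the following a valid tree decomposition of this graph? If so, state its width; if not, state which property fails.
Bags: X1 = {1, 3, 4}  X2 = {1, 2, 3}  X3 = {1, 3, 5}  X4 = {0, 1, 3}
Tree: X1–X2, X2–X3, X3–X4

Yes; width 2.

Every vertex of G appears in some bag (union = {0, 1, 2, 3, 4, 5}); every edge is covered by a bag; and for each vertex v the set of bags containing v is connected in the bag tree. The decomposition is therefore valid. The largest bag has 3 vertices, so the width is 2.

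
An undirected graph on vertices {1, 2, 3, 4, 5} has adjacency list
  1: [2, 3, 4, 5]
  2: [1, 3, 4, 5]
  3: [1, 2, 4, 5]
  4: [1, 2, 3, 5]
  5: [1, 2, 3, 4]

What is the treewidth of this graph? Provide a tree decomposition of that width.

Treewidth 4.
Bags: B1 = {1, 2, 3, 4, 5}
Tree: (single bag)

A single bag containing all 5 vertices is trivially a valid decomposition of width 4. On the other hand G contains the 5-clique {1, 2, 3, 4, 5}. A clique must lie in a single bag of any decomposition, so no decomposition can have width below 4. Hence tw(G) = 4 exactly.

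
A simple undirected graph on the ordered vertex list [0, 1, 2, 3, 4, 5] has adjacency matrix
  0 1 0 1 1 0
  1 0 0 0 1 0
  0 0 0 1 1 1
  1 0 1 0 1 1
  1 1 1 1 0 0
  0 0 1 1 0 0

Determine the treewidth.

2

A width-2 tree decomposition is:
Bags: B1 = {0, 1, 4}  B2 = {0, 3, 4}  B3 = {2, 3, 4}  B4 = {2, 3, 5}
Tree: B1–B2, B2–B3, B3–B4
Each bag holds 3 vertices, so the decomposition has width 2, which upper-bounds the treewidth. Conversely, {0, 1, 4} is a clique of size 3, and the vertices of any clique must share a bag in every tree decomposition; so some bag has ≥ 3 vertices and tw(G) ≥ 2. Combining the bounds, tw(G) = 2.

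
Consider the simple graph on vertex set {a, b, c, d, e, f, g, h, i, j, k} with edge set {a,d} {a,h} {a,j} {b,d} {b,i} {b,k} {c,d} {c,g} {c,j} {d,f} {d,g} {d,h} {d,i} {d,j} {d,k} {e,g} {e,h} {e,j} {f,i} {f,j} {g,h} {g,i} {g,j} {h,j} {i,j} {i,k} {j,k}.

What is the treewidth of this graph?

3

A width-3 tree decomposition is:
Bags: B1 = {d, g, i, j}  B2 = {d, i, j, k}  B3 = {d, f, i, j}  B4 = {b, d, i, k}  B5 = {d, g, h, j}  B6 = {c, d, g, j}  B7 = {e, g, h, j}  B8 = {a, d, h, j}
Tree: B1–B2, B1–B3, B2–B4, B1–B5, B5–B6, B5–B7, B5–B8
Each bag holds 4 vertices, so the decomposition has width 3, which upper-bounds the treewidth. For the lower bound, the 4 vertices {d, g, h, j} are pairwise adjacent, and any tree decomposition puts a clique entirely inside one bag — forcing width ≥ 3. Hence tw(G) = 3 exactly.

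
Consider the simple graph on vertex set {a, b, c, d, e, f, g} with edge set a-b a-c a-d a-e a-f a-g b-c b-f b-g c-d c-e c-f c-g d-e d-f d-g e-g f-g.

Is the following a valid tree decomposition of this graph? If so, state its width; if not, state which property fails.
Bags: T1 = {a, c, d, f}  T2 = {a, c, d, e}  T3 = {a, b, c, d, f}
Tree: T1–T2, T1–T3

No — vertex g appears in no bag.

A tree decomposition must satisfy three properties: every vertex lies in some bag; for every edge, both endpoints lie together in some bag; and for every vertex, the bags containing it form a connected subtree. Here vertex g appears in no bag, so the decomposition is invalid.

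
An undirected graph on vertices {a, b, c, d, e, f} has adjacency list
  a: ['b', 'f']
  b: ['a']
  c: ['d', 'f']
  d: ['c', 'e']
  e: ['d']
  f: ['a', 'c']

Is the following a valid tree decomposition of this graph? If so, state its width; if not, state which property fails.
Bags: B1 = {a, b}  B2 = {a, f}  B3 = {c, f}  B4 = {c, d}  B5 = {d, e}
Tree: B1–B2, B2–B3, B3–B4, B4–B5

Yes; width 1.

Every vertex of G appears in some bag (union = {a, b, c, d, e, f}); every edge is covered by a bag; and for each vertex v the set of bags containing v is connected in the bag tree. The decomposition is therefore valid. The largest bag has 2 vertices, so the width is 1.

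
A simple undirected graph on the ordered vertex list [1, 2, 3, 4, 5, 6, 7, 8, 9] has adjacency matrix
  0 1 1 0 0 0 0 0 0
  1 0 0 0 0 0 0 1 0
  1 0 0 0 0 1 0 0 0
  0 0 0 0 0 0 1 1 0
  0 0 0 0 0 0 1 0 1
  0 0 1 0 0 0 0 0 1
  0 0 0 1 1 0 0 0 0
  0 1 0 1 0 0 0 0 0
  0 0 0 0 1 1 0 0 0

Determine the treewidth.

A width-2 tree decomposition is:
Bags: B1 = {5, 6, 9}  B2 = {3, 5, 6}  B3 = {1, 3, 5}  B4 = {1, 2, 5}  B5 = {2, 5, 8}  B6 = {4, 5, 8}  B7 = {4, 5, 7}
Tree: B1–B2, B2–B3, B3–B4, B4–B5, B5–B6, B6–B7
Every bag has size at most 3, so the width is 3 − 1 = 2 and tw(G) ≤ 2. Since 5–9–6–3–1–2–8–4–7–5 is a cycle in G, G is not acyclic. Forests are exactly the graphs of treewidth ≤ 1, so tw(G) ≥ 2. The upper and lower bounds meet at 2, so that is the treewidth.

2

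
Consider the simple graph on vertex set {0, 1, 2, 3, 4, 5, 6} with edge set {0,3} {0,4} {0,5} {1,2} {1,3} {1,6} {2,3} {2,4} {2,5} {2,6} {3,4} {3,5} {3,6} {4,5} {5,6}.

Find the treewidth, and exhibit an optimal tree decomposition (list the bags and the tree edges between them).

Treewidth 3.
Bags: B1 = {1, 2, 3, 6}  B2 = {2, 3, 5, 6}  B3 = {2, 3, 4, 5}  B4 = {0, 3, 4, 5}
Tree: B1–B2, B2–B3, B3–B4

The largest bag has 4 vertices, giving width 3; this decomposition certifies tw(G) ≤ 3. For the lower bound, the 4 vertices {0, 3, 4, 5} are pairwise adjacent, and any tree decomposition puts a clique entirely inside one bag — forcing width ≥ 3. Therefore the treewidth is 3.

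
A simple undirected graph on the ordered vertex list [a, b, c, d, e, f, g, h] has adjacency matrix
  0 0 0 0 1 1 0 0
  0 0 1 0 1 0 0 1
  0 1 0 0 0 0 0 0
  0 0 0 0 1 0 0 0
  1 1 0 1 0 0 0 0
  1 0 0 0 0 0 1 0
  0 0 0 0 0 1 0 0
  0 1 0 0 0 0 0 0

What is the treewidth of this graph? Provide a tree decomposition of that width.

Each bag holds 2 vertices, so the decomposition has width 1, which upper-bounds the treewidth. Since G has at least one edge (e.g. b–e), it is not an edgeless graph, so tw(G) ≥ 1. Therefore the treewidth is 1.

Treewidth 1.
One such decomposition:
Bags: B1 = {b, e}  B2 = {a, e}  B3 = {a, f}  B4 = {f, g}  B5 = {b, h}  B6 = {b, c}  B7 = {d, e}
Tree: B1–B2, B2–B3, B3–B4, B1–B5, B5–B6, B2–B7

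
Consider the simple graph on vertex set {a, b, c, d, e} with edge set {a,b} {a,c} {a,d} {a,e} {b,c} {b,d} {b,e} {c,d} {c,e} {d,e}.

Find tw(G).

4

A width-4 tree decomposition is:
Bags: B1 = {a, b, c, d, e}
Tree: (single bag)
A single bag containing all 5 vertices is trivially a valid decomposition of width 4. Conversely, {a, b, c, d, e} is a clique of size 5, and the vertices of any clique must share a bag in every tree decomposition; so some bag has ≥ 5 vertices and tw(G) ≥ 4. Hence tw(G) = 4 exactly.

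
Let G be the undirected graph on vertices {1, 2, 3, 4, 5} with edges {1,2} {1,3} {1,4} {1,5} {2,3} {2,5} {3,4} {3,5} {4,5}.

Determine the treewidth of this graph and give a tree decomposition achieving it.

Treewidth 3.
One such decomposition:
Bags: B1 = {1, 3, 4, 5}  B2 = {1, 2, 3, 5}
Tree: B1–B2

Every bag has size at most 4, so the width is 4 − 1 = 3 and tw(G) ≤ 3. For the lower bound, the 4 vertices {1, 2, 3, 5} are pairwise adjacent, and any tree decomposition puts a clique entirely inside one bag — forcing width ≥ 3. Combining the bounds, tw(G) = 3.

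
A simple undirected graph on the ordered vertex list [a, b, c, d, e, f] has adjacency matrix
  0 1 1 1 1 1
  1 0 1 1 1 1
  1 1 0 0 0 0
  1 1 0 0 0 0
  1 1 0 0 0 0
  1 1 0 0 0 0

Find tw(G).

A width-2 tree decomposition is:
Bags: B1 = {a, b, e}  B2 = {a, b, f}  B3 = {a, b, d}  B4 = {a, b, c}
Tree: B1–B2, B1–B3, B1–B4
The largest bag has 3 vertices, giving width 2; this decomposition certifies tw(G) ≤ 2. Conversely, {a, b, d} is a clique of size 3, and the vertices of any clique must share a bag in every tree decomposition; so some bag has ≥ 3 vertices and tw(G) ≥ 2. Hence tw(G) = 2 exactly.

2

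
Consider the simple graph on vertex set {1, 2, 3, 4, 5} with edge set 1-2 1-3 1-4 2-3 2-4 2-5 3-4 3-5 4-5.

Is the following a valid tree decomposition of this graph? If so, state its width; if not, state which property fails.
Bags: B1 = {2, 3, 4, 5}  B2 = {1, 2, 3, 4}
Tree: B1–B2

Checking the three conditions: (i) the bags cover all of {1, 2, 3, 4, 5}; (ii) for each edge, some bag contains both endpoints; (iii) the bags containing any fixed vertex form a subtree. All hold, so the decomposition is valid with width 4 − 1 = 3.

Yes; width 3.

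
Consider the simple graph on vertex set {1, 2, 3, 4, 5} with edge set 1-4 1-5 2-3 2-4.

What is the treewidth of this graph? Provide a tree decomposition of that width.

Treewidth 1.
One optimal decomposition is:
Bags: B1 = {2, 3}  B2 = {2, 4}  B3 = {1, 4}  B4 = {1, 5}
Tree: B1–B2, B2–B3, B3–B4

The largest bag has 2 vertices, giving width 1; this decomposition certifies tw(G) ≤ 1. Any graph with an edge has treewidth ≥ 1, and G has the edge 3–2. Hence tw(G) = 1 exactly.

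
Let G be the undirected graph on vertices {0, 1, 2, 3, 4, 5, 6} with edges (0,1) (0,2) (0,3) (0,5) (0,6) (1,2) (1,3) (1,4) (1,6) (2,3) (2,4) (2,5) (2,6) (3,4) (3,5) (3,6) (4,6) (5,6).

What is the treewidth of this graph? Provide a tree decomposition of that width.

Treewidth 4.
One such decomposition:
Bags: B1 = {0, 1, 2, 3, 6}  B2 = {0, 2, 3, 5, 6}  B3 = {1, 2, 3, 4, 6}
Tree: B1–B2, B1–B3

The largest bag has 5 vertices, giving width 4; this decomposition certifies tw(G) ≤ 4. For the lower bound, the 5 vertices {0, 1, 2, 3, 6} are pairwise adjacent, and any tree decomposition puts a clique entirely inside one bag — forcing width ≥ 4. The upper and lower bounds meet at 4, so that is the treewidth.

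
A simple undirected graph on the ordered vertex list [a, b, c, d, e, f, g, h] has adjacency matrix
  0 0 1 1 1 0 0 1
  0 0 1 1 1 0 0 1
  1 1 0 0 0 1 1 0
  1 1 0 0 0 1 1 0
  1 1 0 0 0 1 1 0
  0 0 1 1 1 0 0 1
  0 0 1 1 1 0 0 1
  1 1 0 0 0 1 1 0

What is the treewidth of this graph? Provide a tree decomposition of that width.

Treewidth 4.
One such decomposition:
Bags: B1 = {a, b, c, f, g}  B2 = {a, b, f, g, h}  B3 = {a, b, d, f, g}  B4 = {a, b, e, f, g}
Tree: B1–B2, B2–B3, B3–B4

Each bag holds 5 vertices, so the decomposition has width 4, which upper-bounds the treewidth. For the lower bound: the 5 vertex sets {b,c}, {g,h}, {d,f}, {a}, {e} are disjoint, each induces a connected subgraph, and every pair is joined by at least one edge of G. Contracting each set to a single vertex therefore yields K_{5} as a minor, and since treewidth is minor-monotone, tw(G) ≥ tw(K_{5}) = 4. Therefore the treewidth is 4.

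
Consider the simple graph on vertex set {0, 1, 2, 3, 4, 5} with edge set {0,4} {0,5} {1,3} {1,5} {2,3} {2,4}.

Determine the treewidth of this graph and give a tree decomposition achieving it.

Treewidth 2.
One such decomposition:
Bags: B1 = {1, 3, 5}  B2 = {2, 3, 5}  B3 = {2, 4, 5}  B4 = {0, 4, 5}
Tree: B1–B2, B2–B3, B3–B4

Each bag holds 3 vertices, so the decomposition has width 2, which upper-bounds the treewidth. For the lower bound, G contains the cycle 5–1–3–2–4–0–5, so G is not a forest; only forests have treewidth ≤ 1, hence tw(G) ≥ 2. Therefore the treewidth is 2.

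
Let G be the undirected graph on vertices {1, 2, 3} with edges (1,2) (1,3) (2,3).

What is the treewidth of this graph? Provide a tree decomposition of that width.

Treewidth 2.
One optimal decomposition is:
Bags: B1 = {1, 2, 3}
Tree: (single bag)

With just one bag of size 3, the width is 3 − 1 = 2, so tw(G) ≤ 2. On the other hand G contains the 3-clique {1, 2, 3}. A clique must lie in a single bag of any decomposition, so no decomposition can have width below 2. The upper and lower bounds meet at 2, so that is the treewidth.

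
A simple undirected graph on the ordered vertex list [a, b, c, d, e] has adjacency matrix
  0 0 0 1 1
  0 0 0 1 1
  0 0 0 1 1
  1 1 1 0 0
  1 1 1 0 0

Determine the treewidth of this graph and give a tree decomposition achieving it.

Every bag has size at most 3, so the width is 3 − 1 = 2 and tw(G) ≤ 2. For the lower bound, G contains the cycle a–e–c–d–a, so G is not a forest; only forests have treewidth ≤ 1, hence tw(G) ≥ 2. Combining the bounds, tw(G) = 2.

Treewidth 2.
One optimal decomposition is:
Bags: B1 = {a, d, e}  B2 = {c, d, e}  B3 = {b, d, e}
Tree: B1–B2, B2–B3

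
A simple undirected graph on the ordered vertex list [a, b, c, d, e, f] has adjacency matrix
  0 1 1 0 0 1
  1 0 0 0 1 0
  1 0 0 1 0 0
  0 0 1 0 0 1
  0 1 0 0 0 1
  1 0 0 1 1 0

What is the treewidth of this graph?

2

A width-2 tree decomposition is:
Bags: B1 = {a, b, e}  B2 = {a, e, f}  B3 = {a, c, f}  B4 = {c, d, f}
Tree: B1–B2, B2–B3, B3–B4
Each bag holds 3 vertices, so the decomposition has width 2, which upper-bounds the treewidth. Since b–e–f–a–b is a cycle in G, G is not acyclic. Forests are exactly the graphs of treewidth ≤ 1, so tw(G) ≥ 2. Hence tw(G) = 2 exactly.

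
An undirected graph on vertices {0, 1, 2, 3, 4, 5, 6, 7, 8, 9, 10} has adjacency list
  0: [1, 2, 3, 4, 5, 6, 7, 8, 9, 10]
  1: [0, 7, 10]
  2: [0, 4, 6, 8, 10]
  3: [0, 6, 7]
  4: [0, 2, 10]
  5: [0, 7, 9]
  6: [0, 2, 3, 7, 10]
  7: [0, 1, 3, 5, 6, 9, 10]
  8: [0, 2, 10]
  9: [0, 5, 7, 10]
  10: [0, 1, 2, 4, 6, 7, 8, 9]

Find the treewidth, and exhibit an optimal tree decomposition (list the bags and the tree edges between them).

Every bag has size at most 4, so the width is 4 − 1 = 3 and tw(G) ≤ 3. Conversely, {0, 1, 7, 10} is a clique of size 4, and the vertices of any clique must share a bag in every tree decomposition; so some bag has ≥ 4 vertices and tw(G) ≥ 3. Combining the bounds, tw(G) = 3.

Treewidth 3.
One optimal decomposition is:
Bags: B1 = {0, 6, 7, 10}  B2 = {0, 3, 6, 7}  B3 = {0, 2, 6, 10}  B4 = {0, 2, 8, 10}  B5 = {0, 7, 9, 10}  B6 = {0, 2, 4, 10}  B7 = {0, 1, 7, 10}  B8 = {0, 5, 7, 9}
Tree: B1–B2, B1–B3, B3–B4, B1–B5, B4–B6, B1–B7, B5–B8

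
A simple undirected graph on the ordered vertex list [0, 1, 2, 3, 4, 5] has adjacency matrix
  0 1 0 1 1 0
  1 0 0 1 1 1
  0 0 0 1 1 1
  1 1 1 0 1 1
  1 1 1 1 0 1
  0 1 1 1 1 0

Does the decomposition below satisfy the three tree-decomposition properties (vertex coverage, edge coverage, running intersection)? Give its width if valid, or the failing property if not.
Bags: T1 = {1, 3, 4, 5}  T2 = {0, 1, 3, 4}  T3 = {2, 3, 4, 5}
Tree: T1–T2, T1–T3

Every vertex of G appears in some bag (union = {0, 1, 2, 3, 4, 5}); every edge is covered by a bag; and for each vertex v the set of bags containing v is connected in the bag tree. The decomposition is therefore valid. The largest bag has 4 vertices, so the width is 3.

Yes; width 3.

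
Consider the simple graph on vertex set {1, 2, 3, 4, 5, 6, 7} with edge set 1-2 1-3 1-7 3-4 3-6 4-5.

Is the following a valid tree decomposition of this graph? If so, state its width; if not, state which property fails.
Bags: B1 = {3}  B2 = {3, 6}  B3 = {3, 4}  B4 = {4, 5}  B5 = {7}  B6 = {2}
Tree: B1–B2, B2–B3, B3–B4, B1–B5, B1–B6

No — vertex 1 appears in no bag.

A tree decomposition must satisfy three properties: every vertex lies in some bag; for every edge, both endpoints lie together in some bag; and for every vertex, the bags containing it form a connected subtree. Here vertex 1 appears in no bag, so the decomposition is invalid.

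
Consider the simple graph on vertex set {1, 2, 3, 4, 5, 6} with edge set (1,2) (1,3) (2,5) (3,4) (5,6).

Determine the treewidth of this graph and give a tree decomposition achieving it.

Treewidth 1.
One such decomposition:
Bags: B1 = {3, 4}  B2 = {1, 3}  B3 = {1, 2}  B4 = {2, 5}  B5 = {5, 6}
Tree: B1–B2, B2–B3, B3–B4, B4–B5

Each bag holds 2 vertices, so the decomposition has width 1, which upper-bounds the treewidth. Since G has at least one edge (e.g. 4–3), it is not an edgeless graph, so tw(G) ≥ 1. Combining the bounds, tw(G) = 1.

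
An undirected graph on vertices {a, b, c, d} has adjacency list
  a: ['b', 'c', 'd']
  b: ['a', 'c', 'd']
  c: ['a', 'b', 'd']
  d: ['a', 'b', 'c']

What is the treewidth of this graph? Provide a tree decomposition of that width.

A single bag containing all 4 vertices is trivially a valid decomposition of width 3. Conversely, {a, b, c, d} is a clique of size 4, and the vertices of any clique must share a bag in every tree decomposition; so some bag has ≥ 4 vertices and tw(G) ≥ 3. Combining the bounds, tw(G) = 3.

Treewidth 3.
One such decomposition:
Bags: B1 = {a, b, c, d}
Tree: (single bag)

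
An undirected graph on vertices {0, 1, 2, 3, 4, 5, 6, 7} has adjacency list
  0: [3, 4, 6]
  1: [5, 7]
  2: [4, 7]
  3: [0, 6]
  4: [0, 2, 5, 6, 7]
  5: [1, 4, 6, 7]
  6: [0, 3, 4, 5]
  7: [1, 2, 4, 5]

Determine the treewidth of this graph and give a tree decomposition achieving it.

Treewidth 2.
Bags: B1 = {4, 5, 6}  B2 = {0, 4, 6}  B3 = {4, 5, 7}  B4 = {1, 5, 7}  B5 = {2, 4, 7}  B6 = {0, 3, 6}
Tree: B1–B2, B1–B3, B3–B4, B3–B5, B2–B6

Each bag holds 3 vertices, so the decomposition has width 2, which upper-bounds the treewidth. Conversely, {1, 5, 7} is a clique of size 3, and the vertices of any clique must share a bag in every tree decomposition; so some bag has ≥ 3 vertices and tw(G) ≥ 2. Hence tw(G) = 2 exactly.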